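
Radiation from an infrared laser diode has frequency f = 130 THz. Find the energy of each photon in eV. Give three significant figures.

In SI units: f = 130 THz = 1.3e14 Hz.
The photon relation is E = hf, giving E = 8.614e-20 J.
Converting to eV: E = 0.5376 eV ≈ 0.538 eV.

0.538 eV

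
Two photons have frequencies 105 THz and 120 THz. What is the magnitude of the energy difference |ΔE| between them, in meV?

Using E = hf: E₁ = 6.957 × 10^-20 J, E₂ = 7.951 × 10^-20 J.
|ΔE| = |6.957 × 10^-20 − 7.951 × 10^-20| = 9.94 × 10^-21 J = 62.0 meV.

62.0 meV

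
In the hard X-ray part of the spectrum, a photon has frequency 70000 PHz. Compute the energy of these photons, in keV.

289 keV

First convert: f = 70000 PHz = 7.00 × 10^19 Hz.
Since E = hf for a photon, E = 4.638 × 10^-14 J.
Converting to keV: E = 289.5 keV ≈ 289 keV.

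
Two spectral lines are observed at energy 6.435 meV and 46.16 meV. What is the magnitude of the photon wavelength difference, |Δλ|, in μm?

Using λ = hc/E: λ₁ = 1.9267 × 10^-4 m, λ₂ = 2.6860 × 10^-5 m.
|Δλ| = |1.9267 × 10^-4 − 2.6860 × 10^-5| = 1.66 × 10^-4 m = 166 μm.

166 μm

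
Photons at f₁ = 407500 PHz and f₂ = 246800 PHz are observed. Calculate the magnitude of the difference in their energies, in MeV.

0.665 MeV

Using E = hf: E₁ = 2.7001e-13 J, E₂ = 1.6353e-13 J.
|ΔE| = |2.7001e-13 − 1.6353e-13| = 1.06e-13 J = 0.665 MeV.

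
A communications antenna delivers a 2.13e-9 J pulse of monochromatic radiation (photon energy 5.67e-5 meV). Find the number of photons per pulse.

Per-photon energy: E = 9.084e-27 J (from energy = 5.67e-5 meV).
N = E_total / E_photon = 2.13e-9 J / 9.084e-27 J = 2.34e17.

2.34e17 photons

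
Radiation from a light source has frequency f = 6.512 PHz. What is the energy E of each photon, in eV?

Convert to SI: f = 6.512 PHz = 6.512 × 10^15 Hz.
Since E = hf for a photon, E = 4.315 × 10^-18 J.
Converting to eV: E = 26.93 eV ≈ 26.9 eV.

26.9 eV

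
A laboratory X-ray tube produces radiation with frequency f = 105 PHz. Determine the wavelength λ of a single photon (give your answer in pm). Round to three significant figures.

In SI units: f = 105 PHz = 1.05e17 Hz.
The photon relation is λ = c/f, giving λ = 2.855e-9 m.
Converting to pm: λ = 2855 pm ≈ 2860 pm.

2860 pm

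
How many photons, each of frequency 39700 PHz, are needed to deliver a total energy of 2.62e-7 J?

9.96e6 photons

Per-photon energy: E = 2.631e-14 J (from frequency = 39700 PHz).
N = E_total / E_photon = 2.62e-7 J / 2.631e-14 J = 9.96e6.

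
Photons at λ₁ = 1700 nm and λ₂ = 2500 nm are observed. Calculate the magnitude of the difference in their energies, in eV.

Using E = hc/λ: E₁ = 1.168 × 10^-19 J, E₂ = 7.946 × 10^-20 J.
|ΔE| = |1.168 × 10^-19 − 7.946 × 10^-20| = 3.74 × 10^-20 J = 0.233 eV.

0.233 eV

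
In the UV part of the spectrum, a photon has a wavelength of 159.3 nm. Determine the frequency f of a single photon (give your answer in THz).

(c = 2.99792458 × 10^8 m/s.)
In SI units: λ = 159.3 nm = 1.593 × 10^-7 m.
Apply f = c/λ: f = 1.882 × 10^15 Hz.
Converting to THz: f = 1882 THz ≈ 1880 THz.

1880 THz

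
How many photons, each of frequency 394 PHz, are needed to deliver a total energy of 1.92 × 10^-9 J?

Per-photon energy: E = 2.611 × 10^-16 J (from frequency = 394 PHz).
N = E_total / E_photon = 1.92 × 10^-9 J / 2.611 × 10^-16 J = 7.35 × 10^6.

7.35 × 10^6 photons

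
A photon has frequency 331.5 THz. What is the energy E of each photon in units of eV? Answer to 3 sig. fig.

First convert: f = 331.5 THz = 3.315 × 10^14 Hz.
The photon relation is E = hf, giving E = 2.197 × 10^-19 J.
Converting to eV: E = 1.371 eV ≈ 1.37 eV.

1.37 eV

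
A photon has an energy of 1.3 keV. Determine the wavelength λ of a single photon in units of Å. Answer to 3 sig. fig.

(h = 6.62607015e-34 J·s, c = 2.99792458e8 m/s, 1 eV = 1.602176634e-19 J.)
First convert: E = 1.3 keV = 2.0828e-16 J.
For a photon λ = hc/E, so λ = 9.537e-10 m.
Converting to Å: λ = 9.537 Å ≈ 9.54 Å.

9.54 Å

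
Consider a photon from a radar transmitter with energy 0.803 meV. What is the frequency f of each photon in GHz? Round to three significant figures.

194 GHz

In SI units: E = 0.803 meV = 1.2865e-22 J.
For a photon f = E/h, so f = 1.942e11 Hz.
Converting to GHz: f = 194.2 GHz ≈ 194 GHz.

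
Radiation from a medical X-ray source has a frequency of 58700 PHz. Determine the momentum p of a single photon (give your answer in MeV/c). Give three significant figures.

First convert: f = 58700 PHz = 5.87 × 10^19 Hz.
Apply p = hf/c: p = 1.297 × 10^-22 kg·m/s.
Converting to MeV/c: p = 0.2428 MeV/c ≈ 0.243 MeV/c.

0.243 MeV/c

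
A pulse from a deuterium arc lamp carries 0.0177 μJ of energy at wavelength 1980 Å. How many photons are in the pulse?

Per-photon energy: E = 1.003e-18 J (from wavelength = 1980 Å).
N = E_total / E_photon = 1.77e-8 J / 1.003e-18 J = 1.76e10.

1.76e10 photons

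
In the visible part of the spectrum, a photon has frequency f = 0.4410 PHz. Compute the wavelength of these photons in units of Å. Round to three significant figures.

First convert: f = 0.4410 PHz = 4.410e14 Hz.
Apply λ = c/f: λ = 6.798e-7 m.
Converting to Å: λ = 6798 Å ≈ 6800 Å.

6800 Å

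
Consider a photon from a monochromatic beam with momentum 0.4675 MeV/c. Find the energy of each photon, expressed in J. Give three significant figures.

7.49 × 10^-14 J

In SI units: p = 0.4675 MeV/c = 2.4985 × 10^-22 kg·m/s.
For a photon E = pc, so E = 7.490 × 10^-14 J.
So E ≈ 7.49 × 10^-14 J.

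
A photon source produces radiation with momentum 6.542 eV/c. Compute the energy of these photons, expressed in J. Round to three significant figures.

Use c = 2.99792458·10^8 m/s, 1 eV = 1.602176634·10^-19 J.
Convert to SI: p = 6.542 eV/c = 3.4962·10^-27 kg·m/s.
For a photon E = pc, so E = 1.048·10^-18 J.
So E ≈ 1.05·10^-18 J.

1.05·10^-18 J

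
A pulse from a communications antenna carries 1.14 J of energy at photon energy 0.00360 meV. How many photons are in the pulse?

1.98 × 10^24 photons

Per-photon energy: E = 5.768 × 10^-25 J (from energy = 0.00360 meV).
N = E_total / E_photon = 1.14 J / 5.768 × 10^-25 J = 1.98 × 10^24.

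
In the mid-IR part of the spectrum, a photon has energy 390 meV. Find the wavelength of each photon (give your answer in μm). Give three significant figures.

Use h = 6.62607015 × 10^-34 J·s, c = 2.99792458 × 10^8 m/s, 1 eV = 1.602176634 × 10^-19 J.
Convert to SI: E = 390 meV = 6.2485 × 10^-20 J.
The photon relation is λ = hc/E, giving λ = 3.179 × 10^-6 m.
Converting to μm: λ = 3.179 μm ≈ 3.18 μm.

3.18 μm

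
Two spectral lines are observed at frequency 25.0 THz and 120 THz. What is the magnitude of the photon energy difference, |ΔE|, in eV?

0.393 eV

Using E = hf: E₁ = 1.657e-20 J, E₂ = 7.951e-20 J.
|ΔE| = |1.657e-20 − 7.951e-20| = 6.29e-20 J = 0.393 eV.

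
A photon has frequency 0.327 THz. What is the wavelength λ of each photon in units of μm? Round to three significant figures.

In SI units: f = 0.327 THz = 3.27e11 Hz.
The photon relation is λ = c/f, giving λ = 9.168e-4 m.
Converting to μm: λ = 916.8 μm ≈ 917 μm.

917 μm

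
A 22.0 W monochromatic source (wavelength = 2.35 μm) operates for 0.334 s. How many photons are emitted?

Total energy: E_total = P·t = 22.0 × 0.334 = 7.348 J.
Per-photon energy: E = 8.453 × 10^-20 J.
N = E_total / E_photon = 8.69 × 10^19.

8.69 × 10^19 photons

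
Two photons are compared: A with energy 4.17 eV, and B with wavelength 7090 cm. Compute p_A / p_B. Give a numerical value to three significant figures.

2.38e8

p_A = 2.229e-27 kg·m/s (from energy = 4.17 eV, via p = E/c).
p_B = 9.346e-36 kg·m/s (from wavelength = 7090 cm, via p = h/λ).
Ratio = 2.229e-27 / 9.346e-36 = 2.38e8.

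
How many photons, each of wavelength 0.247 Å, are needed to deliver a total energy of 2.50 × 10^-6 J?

3.11 × 10^8 photons

Per-photon energy: E = 8.042 × 10^-15 J (from wavelength = 0.247 Å).
N = E_total / E_photon = 2.50 × 10^-6 J / 8.042 × 10^-15 J = 3.11 × 10^8.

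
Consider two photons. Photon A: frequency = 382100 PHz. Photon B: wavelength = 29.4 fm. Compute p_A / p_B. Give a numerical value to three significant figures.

0.0375

p_A = 8.445e-22 kg·m/s (from frequency = 382100 PHz, via p = hf/c).
p_B = 2.254e-20 kg·m/s (from wavelength = 29.4 fm, via p = h/λ).
Ratio = 8.445e-22 / 2.254e-20 = 0.0375.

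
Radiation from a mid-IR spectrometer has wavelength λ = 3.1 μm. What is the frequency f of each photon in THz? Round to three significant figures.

96.7 THz

Use c = 2.99792458e8 m/s.
In SI units: λ = 3.1 μm = 3.1e-6 m.
Since f = c/λ for a photon, f = 9.671e13 Hz.
Converting to THz: f = 96.71 THz ≈ 96.7 THz.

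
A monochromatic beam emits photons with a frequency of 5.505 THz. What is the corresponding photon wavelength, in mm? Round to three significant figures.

0.0545 mm

First convert: f = 5.505 THz = 5.505e12 Hz.
For a photon λ = c/f, so λ = 5.446e-5 m.
Converting to mm: λ = 0.05446 mm ≈ 0.0545 mm.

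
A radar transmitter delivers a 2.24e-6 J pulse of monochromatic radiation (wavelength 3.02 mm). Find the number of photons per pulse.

Per-photon energy: E = 6.578e-23 J (from wavelength = 3.02 mm).
N = E_total / E_photon = 2.24e-6 J / 6.578e-23 J = 3.41e16.

3.41e16 photons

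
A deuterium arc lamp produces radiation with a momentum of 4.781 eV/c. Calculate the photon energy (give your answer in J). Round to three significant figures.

Use c = 2.99792458e8 m/s, 1 eV = 1.602176634e-19 J.
First convert: p = 4.781 eV/c = 2.5551e-27 kg·m/s.
For a photon E = pc, so E = 7.660e-19 J.
So E ≈ 7.66e-19 J.

7.66e-19 J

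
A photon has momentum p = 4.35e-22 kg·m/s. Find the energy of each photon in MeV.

Use c = 2.99792458e8 m/s, 1 eV = 1.602176634e-19 J.
The photon relation is E = pc, giving E = 1.304e-13 J.
Converting to MeV: E = 0.8140 MeV ≈ 0.814 MeV.

0.814 MeV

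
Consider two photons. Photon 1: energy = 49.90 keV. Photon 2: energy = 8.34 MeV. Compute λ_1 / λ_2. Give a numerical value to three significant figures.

167

λ_1 = 2.485 × 10^-11 m (from energy = 49.90 keV, via λ = hc/E).
λ_2 = 1.487 × 10^-13 m (from energy = 8.34 MeV, via λ = hc/E).
Ratio = 2.485 × 10^-11 / 1.487 × 10^-13 = 167.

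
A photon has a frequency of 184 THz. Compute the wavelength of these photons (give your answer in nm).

Take c = 2.99792458 × 10^8 m/s.
In SI units: f = 184 THz = 1.84 × 10^14 Hz.
Apply λ = c/f: λ = 1.629 × 10^-6 m.
Converting to nm: λ = 1629 nm ≈ 1630 nm.

1630 nm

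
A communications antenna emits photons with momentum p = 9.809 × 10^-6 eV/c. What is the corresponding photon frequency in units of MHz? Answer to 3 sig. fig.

2370 MHz

Use h = 6.62607015 × 10^-34 J·s, c = 2.99792458 × 10^8 m/s, 1 eV = 1.602176634 × 10^-19 J.
Convert to SI: p = 9.809 × 10^-6 eV/c = 5.2422 × 10^-33 kg·m/s.
Since f = pc/h for a photon, f = 2.372 × 10^9 Hz.
Converting to MHz: f = 2372 MHz ≈ 2370 MHz.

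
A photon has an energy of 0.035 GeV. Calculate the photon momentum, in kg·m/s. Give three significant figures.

1.87·10^-20 kg·m/s

First convert: E = 0.035 GeV = 5.6076·10^-12 J.
The photon relation is p = E/c, giving p = 1.871·10^-20 kg·m/s.
So p ≈ 1.87·10^-20 kg·m/s.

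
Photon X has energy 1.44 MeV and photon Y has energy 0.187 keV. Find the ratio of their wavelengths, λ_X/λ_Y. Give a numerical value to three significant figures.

λ_X = 8.610·10^-13 m (from energy = 1.44 MeV, via λ = hc/E).
λ_Y = 6.630·10^-9 m (from energy = 0.187 keV, via λ = hc/E).
Ratio = 8.610·10^-13 / 6.630·10^-9 = 1.30·10^-4.

1.30·10^-4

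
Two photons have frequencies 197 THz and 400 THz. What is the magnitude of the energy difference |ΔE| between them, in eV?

0.840 eV

Using E = hf: E₁ = 1.305e-19 J, E₂ = 2.650e-19 J.
|ΔE| = |1.305e-19 − 2.650e-19| = 1.35e-19 J = 0.840 eV.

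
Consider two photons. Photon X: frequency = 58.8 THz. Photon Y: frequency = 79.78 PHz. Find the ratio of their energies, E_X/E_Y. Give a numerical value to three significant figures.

7.37·10^-4

E_X = 3.896·10^-20 J (from frequency = 58.8 THz, via E = hf).
E_Y = 5.286·10^-17 J (from frequency = 79.78 PHz, via E = hf).
Ratio = 3.896·10^-20 / 5.286·10^-17 = 7.37·10^-4.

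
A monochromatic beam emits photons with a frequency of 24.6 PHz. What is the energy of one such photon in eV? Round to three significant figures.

102 eV

Take h = 6.62607015·10^-34 J·s, 1 eV = 1.602176634·10^-19 J.
Convert to SI: f = 24.6 PHz = 2.46·10^16 Hz.
For a photon E = hf, so E = 1.630·10^-17 J.
Converting to eV: E = 101.7 eV ≈ 102 eV.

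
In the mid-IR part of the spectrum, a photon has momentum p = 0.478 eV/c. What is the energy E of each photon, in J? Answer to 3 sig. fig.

Use c = 2.99792458e8 m/s, 1 eV = 1.602176634e-19 J.
Convert to SI: p = 0.478 eV/c = 2.5546e-28 kg·m/s.
Since E = pc for a photon, E = 7.658e-20 J.
So E ≈ 7.66e-20 J.

7.66e-20 J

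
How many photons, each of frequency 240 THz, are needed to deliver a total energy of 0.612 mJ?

Per-photon energy: E = 1.590 × 10^-19 J (from frequency = 240 THz).
N = E_total / E_photon = 6.12 × 10^-4 J / 1.590 × 10^-19 J = 3.85 × 10^15.

3.85 × 10^15 photons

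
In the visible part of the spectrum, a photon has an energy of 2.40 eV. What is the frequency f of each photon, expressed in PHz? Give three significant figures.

Use h = 6.62607015e-34 J·s, 1 eV = 1.602176634e-19 J.
Convert to SI: E = 2.40 eV = 3.8452e-19 J.
For a photon f = E/h, so f = 5.803e14 Hz.
Converting to PHz: f = 0.5803 PHz ≈ 0.580 PHz.

0.580 PHz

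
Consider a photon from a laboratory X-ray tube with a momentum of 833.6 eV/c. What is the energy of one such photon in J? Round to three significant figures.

1.34e-16 J

First convert: p = 833.6 eV/c = 4.4550e-25 kg·m/s.
Since E = pc for a photon, E = 1.336e-16 J.
So E ≈ 1.34e-16 J.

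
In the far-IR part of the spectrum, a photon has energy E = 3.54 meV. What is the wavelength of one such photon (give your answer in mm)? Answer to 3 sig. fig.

Convert to SI: E = 3.54 meV = 5.6717e-22 J.
For a photon λ = hc/E, so λ = 3.502e-4 m.
Converting to mm: λ = 0.3502 mm ≈ 0.350 mm.

0.350 mm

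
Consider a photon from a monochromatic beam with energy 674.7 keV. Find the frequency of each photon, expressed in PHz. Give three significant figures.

First convert: E = 674.7 keV = 1.0810e-13 J.
The photon relation is f = E/h, giving f = 1.631e20 Hz.
Converting to PHz: f = 163100 PHz ≈ 1.63e5 PHz.

1.63e5 PHz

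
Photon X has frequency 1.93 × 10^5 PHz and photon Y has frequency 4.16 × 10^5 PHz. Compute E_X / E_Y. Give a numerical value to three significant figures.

0.464

E_X = 1.279 × 10^-13 J (from frequency = 1.93 × 10^5 PHz, via E = hf).
E_Y = 2.756 × 10^-13 J (from frequency = 4.16 × 10^5 PHz, via E = hf).
Ratio = 1.279 × 10^-13 / 2.756 × 10^-13 = 0.464.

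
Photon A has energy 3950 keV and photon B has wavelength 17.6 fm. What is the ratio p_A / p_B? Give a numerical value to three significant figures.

p_A = 2.111e-21 kg·m/s (from energy = 3950 keV, via p = E/c).
p_B = 3.765e-20 kg·m/s (from wavelength = 17.6 fm, via p = h/λ).
Ratio = 2.111e-21 / 3.765e-20 = 0.0561.

0.0561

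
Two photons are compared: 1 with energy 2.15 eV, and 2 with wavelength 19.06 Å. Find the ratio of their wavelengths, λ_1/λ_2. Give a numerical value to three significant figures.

λ_1 = 5.767·10^-7 m (from energy = 2.15 eV, via λ = hc/E).
λ_2 = 1.906·10^-9 m (from wavelength = 19.06 Å, via λ given directly).
Ratio = 5.767·10^-7 / 1.906·10^-9 = 303.

303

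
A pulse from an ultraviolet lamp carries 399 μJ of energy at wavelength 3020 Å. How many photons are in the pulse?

Per-photon energy: E = 6.578 × 10^-19 J (from wavelength = 3020 Å).
N = E_total / E_photon = 3.99 × 10^-4 J / 6.578 × 10^-19 J = 6.07 × 10^14.

6.07 × 10^14 photons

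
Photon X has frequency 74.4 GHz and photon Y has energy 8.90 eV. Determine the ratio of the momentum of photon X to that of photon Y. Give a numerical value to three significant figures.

3.46 × 10^-5

p_X = 1.644 × 10^-31 kg·m/s (from frequency = 74.4 GHz, via p = hf/c).
p_Y = 4.756 × 10^-27 kg·m/s (from energy = 8.90 eV, via p = E/c).
Ratio = 1.644 × 10^-31 / 4.756 × 10^-27 = 3.46 × 10^-5.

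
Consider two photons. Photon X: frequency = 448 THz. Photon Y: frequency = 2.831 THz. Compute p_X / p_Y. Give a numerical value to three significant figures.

158

p_X = 9.902e-28 kg·m/s (from frequency = 448 THz, via p = hf/c).
p_Y = 6.257e-30 kg·m/s (from frequency = 2.831 THz, via p = hf/c).
Ratio = 9.902e-28 / 6.257e-30 = 158.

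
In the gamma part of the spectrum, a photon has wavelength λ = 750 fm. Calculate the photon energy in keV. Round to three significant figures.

Take h = 6.62607015·10^-34 J·s, c = 2.99792458·10^8 m/s, 1 eV = 1.602176634·10^-19 J.
Convert to SI: λ = 750 fm = 7.5·10^-13 m.
The photon relation is E = hc/λ, giving E = 2.649·10^-13 J.
Converting to keV: E = 1653 keV ≈ 1650 keV.

1650 keV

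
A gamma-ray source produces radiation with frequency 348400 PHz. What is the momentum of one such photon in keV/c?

In SI units: f = 348400 PHz = 3.484e20 Hz.
Apply p = hf/c: p = 7.700e-22 kg·m/s.
Converting to keV/c: p = 1441 keV/c ≈ 1440 keV/c.

1440 keV/c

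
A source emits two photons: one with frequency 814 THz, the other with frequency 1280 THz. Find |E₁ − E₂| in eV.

1.93 eV

Using E = hf: E₁ = 5.394e-19 J, E₂ = 8.481e-19 J.
|ΔE| = |5.394e-19 − 8.481e-19| = 3.09e-19 J = 1.93 eV.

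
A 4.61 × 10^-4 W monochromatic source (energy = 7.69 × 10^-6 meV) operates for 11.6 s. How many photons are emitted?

Total energy: E_total = P·t = 4.61 × 10^-4 × 11.6 = 0.005348 J.
Per-photon energy: E = 1.232 × 10^-27 J.
N = E_total / E_photon = 4.34 × 10^24.

4.34 × 10^24 photons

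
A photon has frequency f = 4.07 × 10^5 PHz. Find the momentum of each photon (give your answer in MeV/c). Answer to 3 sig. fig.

1.68 MeV/c

Take h = 6.62607015 × 10^-34 J·s, c = 2.99792458 × 10^8 m/s, 1 eV = 1.602176634 × 10^-19 J.
In SI units: f = 4.07 × 10^5 PHz = 4.07 × 10^20 Hz.
Since p = hf/c for a photon, p = 8.996 × 10^-22 kg·m/s.
Converting to MeV/c: p = 1.683 MeV/c ≈ 1.68 MeV/c.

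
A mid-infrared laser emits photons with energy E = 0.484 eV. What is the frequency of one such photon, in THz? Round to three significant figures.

Use h = 6.62607015 × 10^-34 J·s, 1 eV = 1.602176634 × 10^-19 J.
Convert to SI: E = 0.484 eV = 7.7545 × 10^-20 J.
The photon relation is f = E/h, giving f = 1.170 × 10^14 Hz.
Converting to THz: f = 117.0 THz ≈ 117 THz.

117 THz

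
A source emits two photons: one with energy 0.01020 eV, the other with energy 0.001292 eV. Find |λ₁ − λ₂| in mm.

0.838 mm

Using λ = hc/E: λ₁ = 1.2155e-4 m, λ₂ = 9.5963e-4 m.
|Δλ| = |1.2155e-4 − 9.5963e-4| = 8.38e-4 m = 0.838 mm.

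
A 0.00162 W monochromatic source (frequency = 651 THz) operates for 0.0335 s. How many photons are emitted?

Total energy: E_total = P·t = 0.00162 × 0.0335 = 5.427e-5 J.
Per-photon energy: E = 4.314e-19 J.
N = E_total / E_photon = 1.26e14.

1.26e14 photons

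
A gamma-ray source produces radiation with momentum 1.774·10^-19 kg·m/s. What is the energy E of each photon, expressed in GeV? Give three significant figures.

0.332 GeV

Since E = pc for a photon, E = 5.318·10^-11 J.
Converting to GeV: E = 0.3319 GeV ≈ 0.332 GeV.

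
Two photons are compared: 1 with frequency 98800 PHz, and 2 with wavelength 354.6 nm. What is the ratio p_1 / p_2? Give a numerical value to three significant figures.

p_1 = 2.184e-22 kg·m/s (from frequency = 98800 PHz, via p = hf/c).
p_2 = 1.869e-27 kg·m/s (from wavelength = 354.6 nm, via p = h/λ).
Ratio = 2.184e-22 / 1.869e-27 = 1.17e5.

1.17e5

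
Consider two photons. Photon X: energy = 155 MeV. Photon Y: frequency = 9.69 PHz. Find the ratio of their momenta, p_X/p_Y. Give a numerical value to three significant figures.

3.87e6

p_X = 8.284e-20 kg·m/s (from energy = 155 MeV, via p = E/c).
p_Y = 2.142e-26 kg·m/s (from frequency = 9.69 PHz, via p = hf/c).
Ratio = 8.284e-20 / 2.142e-26 = 3.87e6.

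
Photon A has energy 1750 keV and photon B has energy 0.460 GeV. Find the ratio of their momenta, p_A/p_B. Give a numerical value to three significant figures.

3.80 × 10^-3

p_A = 9.353 × 10^-22 kg·m/s (from energy = 1750 keV, via p = E/c).
p_B = 2.458 × 10^-19 kg·m/s (from energy = 0.460 GeV, via p = E/c).
Ratio = 9.353 × 10^-22 / 2.458 × 10^-19 = 3.80 × 10^-3.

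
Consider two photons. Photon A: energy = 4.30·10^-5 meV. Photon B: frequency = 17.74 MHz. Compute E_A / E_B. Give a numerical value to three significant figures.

0.586

E_A = 6.889·10^-27 J (from energy = 4.30·10^-5 meV, via E given directly).
E_B = 1.175·10^-26 J (from frequency = 17.74 MHz, via E = hf).
Ratio = 6.889·10^-27 / 1.175·10^-26 = 0.586.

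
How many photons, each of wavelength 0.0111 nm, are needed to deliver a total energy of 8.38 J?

4.68 × 10^14 photons

Per-photon energy: E = 1.790 × 10^-14 J (from wavelength = 0.0111 nm).
N = E_total / E_photon = 8.38 J / 1.790 × 10^-14 J = 4.68 × 10^14.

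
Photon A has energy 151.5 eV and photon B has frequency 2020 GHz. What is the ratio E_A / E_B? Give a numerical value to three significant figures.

1.81 × 10^4

E_A = 2.427 × 10^-17 J (from energy = 151.5 eV, via E given directly).
E_B = 1.338 × 10^-21 J (from frequency = 2020 GHz, via E = hf).
Ratio = 2.427 × 10^-17 / 1.338 × 10^-21 = 1.81 × 10^4.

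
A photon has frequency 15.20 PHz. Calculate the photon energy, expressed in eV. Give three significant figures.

62.9 eV

Use h = 6.62607015e-34 J·s, 1 eV = 1.602176634e-19 J.
In SI units: f = 15.20 PHz = 1.520e16 Hz.
Since E = hf for a photon, E = 1.007e-17 J.
Converting to eV: E = 62.86 eV ≈ 62.9 eV.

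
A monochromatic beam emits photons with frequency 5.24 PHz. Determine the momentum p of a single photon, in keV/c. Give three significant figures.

Use h = 6.62607015 × 10^-34 J·s, c = 2.99792458 × 10^8 m/s, 1 eV = 1.602176634 × 10^-19 J.
Convert to SI: f = 5.24 PHz = 5.24 × 10^15 Hz.
Since p = hf/c for a photon, p = 1.158 × 10^-26 kg·m/s.
Converting to keV/c: p = 0.02167 keV/c ≈ 0.0217 keV/c.

0.0217 keV/c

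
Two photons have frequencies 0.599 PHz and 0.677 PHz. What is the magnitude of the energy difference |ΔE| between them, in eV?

0.323 eV

Using E = hf: E₁ = 3.969 × 10^-19 J, E₂ = 4.486 × 10^-19 J.
|ΔE| = |3.969 × 10^-19 − 4.486 × 10^-19| = 5.17 × 10^-20 J = 0.323 eV.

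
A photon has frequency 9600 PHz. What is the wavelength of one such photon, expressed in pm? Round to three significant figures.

31.2 pm

(c = 2.99792458e8 m/s.)
In SI units: f = 9600 PHz = 9.6e18 Hz.
Apply λ = c/f: λ = 3.123e-11 m.
Converting to pm: λ = 31.23 pm ≈ 31.2 pm.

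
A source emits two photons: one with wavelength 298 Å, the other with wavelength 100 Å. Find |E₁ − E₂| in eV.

Using E = hc/λ: E₁ = 6.666 × 10^-18 J, E₂ = 1.986 × 10^-17 J.
|ΔE| = |6.666 × 10^-18 − 1.986 × 10^-17| = 1.32 × 10^-17 J = 82.4 eV.

82.4 eV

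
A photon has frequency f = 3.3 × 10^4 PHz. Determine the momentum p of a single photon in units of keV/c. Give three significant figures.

136 keV/c

Convert to SI: f = 3.3 × 10^4 PHz = 3.3 × 10^19 Hz.
The photon relation is p = hf/c, giving p = 7.294 × 10^-23 kg·m/s.
Converting to keV/c: p = 136.5 keV/c ≈ 136 keV/c.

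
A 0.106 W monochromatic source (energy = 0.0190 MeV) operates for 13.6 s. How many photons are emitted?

Total energy: E_total = P·t = 0.106 × 13.6 = 1.442 J.
Per-photon energy: E = 3.044 × 10^-15 J.
N = E_total / E_photon = 4.74 × 10^14.

4.74 × 10^14 photons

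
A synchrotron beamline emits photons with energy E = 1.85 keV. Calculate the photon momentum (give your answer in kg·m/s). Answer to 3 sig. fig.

First convert: E = 1.85 keV = 2.9640e-16 J.
For a photon p = E/c, so p = 9.887e-25 kg·m/s.
So p ≈ 9.89e-25 kg·m/s.

9.89e-25 kg·m/s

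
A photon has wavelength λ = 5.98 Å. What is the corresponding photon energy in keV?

2.07 keV

First convert: λ = 5.98 Å = 5.98 × 10^-10 m.
The photon relation is E = hc/λ, giving E = 3.322 × 10^-16 J.
Converting to keV: E = 2.073 keV ≈ 2.07 keV.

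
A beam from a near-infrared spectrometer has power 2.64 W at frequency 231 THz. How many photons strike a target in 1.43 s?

2.47e19 photons

Total energy: E_total = P·t = 2.64 × 1.43 = 3.775 J.
Per-photon energy: E = 1.531e-19 J.
N = E_total / E_photon = 2.47e19.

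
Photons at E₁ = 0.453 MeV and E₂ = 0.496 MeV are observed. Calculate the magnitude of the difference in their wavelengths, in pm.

0.237 pm

Using λ = hc/E: λ₁ = 2.737e-12 m, λ₂ = 2.500e-12 m.
|Δλ| = |2.737e-12 − 2.500e-12| = 2.37e-13 m = 0.237 pm.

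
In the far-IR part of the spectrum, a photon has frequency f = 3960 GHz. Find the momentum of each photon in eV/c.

Convert to SI: f = 3960 GHz = 3.96e12 Hz.
Apply p = hf/c: p = 8.752e-30 kg·m/s.
Converting to eV/c: p = 0.01638 eV/c ≈ 0.0164 eV/c.

0.0164 eV/c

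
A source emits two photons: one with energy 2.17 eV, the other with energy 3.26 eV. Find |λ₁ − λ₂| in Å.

Using λ = hc/E: λ₁ = 5.714e-7 m, λ₂ = 3.803e-7 m.
|Δλ| = |5.714e-7 − 3.803e-7| = 1.91e-7 m = 1910 Å.

1910 Å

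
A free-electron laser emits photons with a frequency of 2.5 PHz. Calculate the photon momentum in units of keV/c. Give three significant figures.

Take h = 6.62607015 × 10^-34 J·s, c = 2.99792458 × 10^8 m/s, 1 eV = 1.602176634 × 10^-19 J.
In SI units: f = 2.5 PHz = 2.5 × 10^15 Hz.
Apply p = hf/c: p = 5.526 × 10^-27 kg·m/s.
Converting to keV/c: p = 0.01034 keV/c ≈ 0.0103 keV/c.

0.0103 keV/c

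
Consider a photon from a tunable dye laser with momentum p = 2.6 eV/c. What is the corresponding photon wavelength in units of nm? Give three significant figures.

477 nm

Take h = 6.62607015 × 10^-34 J·s, c = 2.99792458 × 10^8 m/s, 1 eV = 1.602176634 × 10^-19 J.
In SI units: p = 2.6 eV/c = 1.3895 × 10^-27 kg·m/s.
For a photon λ = h/p, so λ = 4.769 × 10^-7 m.
Converting to nm: λ = 476.9 nm ≈ 477 nm.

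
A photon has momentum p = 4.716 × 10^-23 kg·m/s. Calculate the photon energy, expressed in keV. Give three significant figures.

88.2 keV

(c = 2.99792458 × 10^8 m/s, 1 eV = 1.602176634 × 10^-19 J.)
The photon relation is E = pc, giving E = 1.414 × 10^-14 J.
Converting to keV: E = 88.24 keV ≈ 88.2 keV.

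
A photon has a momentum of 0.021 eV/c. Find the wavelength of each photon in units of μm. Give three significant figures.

Take h = 6.62607015·10^-34 J·s, c = 2.99792458·10^8 m/s, 1 eV = 1.602176634·10^-19 J.
First convert: p = 0.021 eV/c = 1.1223·10^-29 kg·m/s.
For a photon λ = h/p, so λ = 5.904·10^-5 m.
Converting to μm: λ = 59.04 μm ≈ 59.0 μm.

59.0 μm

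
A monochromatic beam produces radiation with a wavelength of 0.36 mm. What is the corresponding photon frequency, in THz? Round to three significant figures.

(c = 2.99792458e8 m/s.)
In SI units: λ = 0.36 mm = 3.6e-4 m.
Since f = c/λ for a photon, f = 8.328e11 Hz.
Converting to THz: f = 0.8328 THz ≈ 0.833 THz.

0.833 THz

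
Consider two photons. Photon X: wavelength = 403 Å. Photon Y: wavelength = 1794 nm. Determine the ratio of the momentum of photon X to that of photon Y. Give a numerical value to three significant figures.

44.5

p_X = 1.644·10^-26 kg·m/s (from wavelength = 403 Å, via p = h/λ).
p_Y = 3.693·10^-28 kg·m/s (from wavelength = 1794 nm, via p = h/λ).
Ratio = 1.644·10^-26 / 3.693·10^-28 = 44.5.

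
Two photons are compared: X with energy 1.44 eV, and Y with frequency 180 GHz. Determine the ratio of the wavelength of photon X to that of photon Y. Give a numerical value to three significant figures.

λ_X = 8.610 × 10^-7 m (from energy = 1.44 eV, via λ = hc/E).
λ_Y = 0.001666 m (from frequency = 180 GHz, via λ = c/f).
Ratio = 8.610 × 10^-7 / 0.001666 = 5.17 × 10^-4.

5.17 × 10^-4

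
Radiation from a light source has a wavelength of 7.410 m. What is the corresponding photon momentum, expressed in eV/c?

1.67 × 10^-7 eV/c

(h = 6.62607015 × 10^-34 J·s, c = 2.99792458 × 10^8 m/s, 1 eV = 1.602176634 × 10^-19 J.)
Apply p = h/λ: p = 8.942 × 10^-35 kg·m/s.
Converting to eV/c: p = 1.673 × 10^-7 eV/c ≈ 1.67 × 10^-7 eV/c.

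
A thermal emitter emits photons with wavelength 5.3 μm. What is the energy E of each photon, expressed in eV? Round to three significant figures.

0.234 eV

First convert: λ = 5.3 μm = 5.3e-6 m.
Since E = hc/λ for a photon, E = 3.748e-20 J.
Converting to eV: E = 0.2339 eV ≈ 0.234 eV.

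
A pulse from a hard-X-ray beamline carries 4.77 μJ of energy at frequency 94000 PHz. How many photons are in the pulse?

7.66 × 10^7 photons

Per-photon energy: E = 6.229 × 10^-14 J (from frequency = 94000 PHz).
N = E_total / E_photon = 4.77 × 10^-6 J / 6.229 × 10^-14 J = 7.66 × 10^7.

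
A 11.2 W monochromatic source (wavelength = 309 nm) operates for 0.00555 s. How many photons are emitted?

9.67e16 photons

Total energy: E_total = P·t = 11.2 × 0.00555 = 0.06216 J.
Per-photon energy: E = 6.429e-19 J.
N = E_total / E_photon = 9.67e16.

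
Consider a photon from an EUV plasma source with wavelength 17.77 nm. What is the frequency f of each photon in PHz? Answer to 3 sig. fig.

16.9 PHz

Use c = 2.99792458 × 10^8 m/s.
In SI units: λ = 17.77 nm = 1.777 × 10^-8 m.
The photon relation is f = c/λ, giving f = 1.687 × 10^16 Hz.
Converting to PHz: f = 16.87 PHz ≈ 16.9 PHz.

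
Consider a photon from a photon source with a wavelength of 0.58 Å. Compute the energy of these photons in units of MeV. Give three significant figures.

0.0214 MeV

In SI units: λ = 0.58 Å = 5.8 × 10^-11 m.
Apply E = hc/λ: E = 3.425 × 10^-15 J.
Converting to MeV: E = 0.02138 MeV ≈ 0.0214 MeV.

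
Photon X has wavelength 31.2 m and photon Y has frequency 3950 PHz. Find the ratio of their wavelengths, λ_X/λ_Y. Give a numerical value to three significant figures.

λ_X = 31.20 m (from wavelength = 31.2 m, via λ given directly).
λ_Y = 7.590 × 10^-11 m (from frequency = 3950 PHz, via λ = c/f).
Ratio = 31.20 / 7.590 × 10^-11 = 4.11 × 10^11.

4.11 × 10^11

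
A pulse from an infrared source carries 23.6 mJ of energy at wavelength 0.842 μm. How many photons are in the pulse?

1.00 × 10^17 photons

Per-photon energy: E = 2.359 × 10^-19 J (from wavelength = 0.842 μm).
N = E_total / E_photon = 0.0236 J / 2.359 × 10^-19 J = 1.00 × 10^17.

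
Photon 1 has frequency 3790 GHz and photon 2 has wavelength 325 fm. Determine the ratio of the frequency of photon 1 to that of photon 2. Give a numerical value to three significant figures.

f_1 = 3.790e12 Hz (from frequency = 3790 GHz, via f given directly).
f_2 = 9.224e20 Hz (from wavelength = 325 fm, via f = c/λ).
Ratio = 3.790e12 / 9.224e20 = 4.11e-9.

4.11e-9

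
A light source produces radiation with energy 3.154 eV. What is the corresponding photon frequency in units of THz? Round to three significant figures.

763 THz

In SI units: E = 3.154 eV = 5.0533e-19 J.
The photon relation is f = E/h, giving f = 7.626e14 Hz.
Converting to THz: f = 762.6 THz ≈ 763 THz.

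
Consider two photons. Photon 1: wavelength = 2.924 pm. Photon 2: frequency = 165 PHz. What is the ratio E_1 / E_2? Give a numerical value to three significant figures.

621

E_1 = 6.794 × 10^-14 J (from wavelength = 2.924 pm, via E = hc/λ).
E_2 = 1.093 × 10^-16 J (from frequency = 165 PHz, via E = hf).
Ratio = 6.794 × 10^-14 / 1.093 × 10^-16 = 621.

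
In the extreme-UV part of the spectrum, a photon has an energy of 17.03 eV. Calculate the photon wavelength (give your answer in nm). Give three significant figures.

72.8 nm

First convert: E = 17.03 eV = 2.7285e-18 J.
Since λ = hc/E for a photon, λ = 7.280e-8 m.
Converting to nm: λ = 72.80 nm ≈ 72.8 nm.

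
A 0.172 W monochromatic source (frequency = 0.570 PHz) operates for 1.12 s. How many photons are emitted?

5.10 × 10^17 photons

Total energy: E_total = P·t = 0.172 × 1.12 = 0.1926 J.
Per-photon energy: E = 3.777 × 10^-19 J.
N = E_total / E_photon = 5.10 × 10^17.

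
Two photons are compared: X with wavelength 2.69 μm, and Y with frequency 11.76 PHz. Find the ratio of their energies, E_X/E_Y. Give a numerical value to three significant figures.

E_X = 7.385e-20 J (from wavelength = 2.69 μm, via E = hc/λ).
E_Y = 7.792e-18 J (from frequency = 11.76 PHz, via E = hf).
Ratio = 7.385e-20 / 7.792e-18 = 9.48e-3.

9.48e-3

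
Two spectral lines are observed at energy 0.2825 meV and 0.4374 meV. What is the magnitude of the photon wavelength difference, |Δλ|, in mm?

1.55 mm

Using λ = hc/E: λ₁ = 0.0043888 m, λ₂ = 0.0028346 m.
|Δλ| = |0.0043888 − 0.0028346| = 0.00155 m = 1.55 mm.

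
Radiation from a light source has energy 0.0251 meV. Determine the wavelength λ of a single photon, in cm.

(h = 6.62607015e-34 J·s, c = 2.99792458e8 m/s, 1 eV = 1.602176634e-19 J.)
In SI units: E = 0.0251 meV = 4.0215e-24 J.
Apply λ = hc/E: λ = 0.04940 m.
Converting to cm: λ = 4.940 cm ≈ 4.94 cm.

4.94 cm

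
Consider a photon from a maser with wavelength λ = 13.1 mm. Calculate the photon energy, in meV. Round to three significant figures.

0.0946 meV

Convert to SI: λ = 13.1 mm = 0.0131 m.
The photon relation is E = hc/λ, giving E = 1.516e-23 J.
Converting to meV: E = 0.09464 meV ≈ 0.0946 meV.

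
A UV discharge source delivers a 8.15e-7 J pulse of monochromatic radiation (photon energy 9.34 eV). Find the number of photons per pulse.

5.45e11 photons

Per-photon energy: E = 1.496e-18 J (from energy = 9.34 eV).
N = E_total / E_photon = 8.15e-7 J / 1.496e-18 J = 5.45e11.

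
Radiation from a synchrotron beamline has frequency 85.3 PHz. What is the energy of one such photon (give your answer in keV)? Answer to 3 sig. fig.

In SI units: f = 85.3 PHz = 8.53·10^16 Hz.
For a photon E = hf, so E = 5.652·10^-17 J.
Converting to keV: E = 0.3528 keV ≈ 0.353 keV.

0.353 keV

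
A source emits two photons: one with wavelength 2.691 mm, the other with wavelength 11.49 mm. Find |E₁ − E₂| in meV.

Using E = hc/λ: E₁ = 7.3818·10^-23 J, E₂ = 1.7288·10^-23 J.
|ΔE| = |7.3818·10^-23 − 1.7288·10^-23| = 5.65·10^-23 J = 0.353 meV.

0.353 meV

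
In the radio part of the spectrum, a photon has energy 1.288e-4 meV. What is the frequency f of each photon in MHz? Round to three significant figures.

31.1 MHz

First convert: E = 1.288e-4 meV = 2.0636e-26 J.
Since f = E/h for a photon, f = 3.114e7 Hz.
Converting to MHz: f = 31.14 MHz ≈ 31.1 MHz.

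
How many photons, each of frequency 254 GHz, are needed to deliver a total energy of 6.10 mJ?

Per-photon energy: E = 1.683e-22 J (from frequency = 254 GHz).
N = E_total / E_photon = 0.00610 J / 1.683e-22 J = 3.62e19.

3.62e19 photons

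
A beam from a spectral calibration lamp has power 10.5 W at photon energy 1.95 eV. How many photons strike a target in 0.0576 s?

Total energy: E_total = P·t = 10.5 × 0.0576 = 0.6048 J.
Per-photon energy: E = 3.124·10^-19 J.
N = E_total / E_photon = 1.94·10^18.

1.94·10^18 photons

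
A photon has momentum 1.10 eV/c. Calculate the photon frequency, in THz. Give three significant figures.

266 THz

First convert: p = 1.10 eV/c = 5.8787·10^-28 kg·m/s.
Apply f = pc/h: f = 2.660·10^14 Hz.
Converting to THz: f = 266.0 THz ≈ 266 THz.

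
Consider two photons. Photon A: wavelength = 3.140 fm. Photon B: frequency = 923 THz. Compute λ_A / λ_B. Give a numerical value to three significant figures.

9.67 × 10^-9

λ_A = 3.140 × 10^-15 m (from wavelength = 3.140 fm, via λ given directly).
λ_B = 3.248 × 10^-7 m (from frequency = 923 THz, via λ = c/f).
Ratio = 3.140 × 10^-15 / 3.248 × 10^-7 = 9.67 × 10^-9.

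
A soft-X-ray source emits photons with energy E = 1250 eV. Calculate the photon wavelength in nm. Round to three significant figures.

Convert to SI: E = 1250 eV = 2.0027e-16 J.
Since λ = hc/E for a photon, λ = 9.919e-10 m.
Converting to nm: λ = 0.9919 nm ≈ 0.992 nm.

0.992 nm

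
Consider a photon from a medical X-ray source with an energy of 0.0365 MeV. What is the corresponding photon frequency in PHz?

In SI units: E = 0.0365 MeV = 5.8479e-15 J.
Since f = E/h for a photon, f = 8.826e18 Hz.
Converting to PHz: f = 8826 PHz ≈ 8830 PHz.

8830 PHz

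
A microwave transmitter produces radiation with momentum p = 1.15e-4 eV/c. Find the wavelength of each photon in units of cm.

1.08 cm

First convert: p = 1.15e-4 eV/c = 6.1459e-32 kg·m/s.
Since λ = h/p for a photon, λ = 0.01078 m.
Converting to cm: λ = 1.078 cm ≈ 1.08 cm.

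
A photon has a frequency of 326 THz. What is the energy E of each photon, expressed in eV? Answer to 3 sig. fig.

First convert: f = 326 THz = 3.26e14 Hz.
The photon relation is E = hf, giving E = 2.160e-19 J.
Converting to eV: E = 1.348 eV ≈ 1.35 eV.

1.35 eV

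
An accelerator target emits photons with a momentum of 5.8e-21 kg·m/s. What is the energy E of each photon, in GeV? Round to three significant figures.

0.0109 GeV

Use c = 2.99792458e8 m/s, 1 eV = 1.602176634e-19 J.
Since E = pc for a photon, E = 1.739e-12 J.
Converting to GeV: E = 0.01085 GeV ≈ 0.0109 GeV.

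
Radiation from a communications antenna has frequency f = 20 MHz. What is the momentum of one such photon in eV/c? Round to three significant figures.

8.27e-8 eV/c

Convert to SI: f = 20 MHz = 2.0e7 Hz.
The photon relation is p = hf/c, giving p = 4.420e-35 kg·m/s.
Converting to eV/c: p = 8.271e-8 eV/c ≈ 8.27e-8 eV/c.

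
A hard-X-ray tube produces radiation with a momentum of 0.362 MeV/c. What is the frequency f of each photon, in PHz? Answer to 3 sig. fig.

8.75e4 PHz

In SI units: p = 0.362 MeV/c = 1.9346e-22 kg·m/s.
Apply f = pc/h: f = 8.753e19 Hz.
Converting to PHz: f = 87530 PHz ≈ 8.75e4 PHz.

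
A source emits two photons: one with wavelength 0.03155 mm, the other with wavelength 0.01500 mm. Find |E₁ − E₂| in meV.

Using E = hc/λ: E₁ = 6.2962e-21 J, E₂ = 1.3243e-20 J.
|ΔE| = |6.2962e-21 − 1.3243e-20| = 6.95e-21 J = 43.4 meV.

43.4 meV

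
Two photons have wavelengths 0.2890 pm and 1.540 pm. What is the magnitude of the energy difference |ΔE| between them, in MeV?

Using E = hc/λ: E₁ = 6.8735 × 10^-13 J, E₂ = 1.2899 × 10^-13 J.
|ΔE| = |6.8735 × 10^-13 − 1.2899 × 10^-13| = 5.58 × 10^-13 J = 3.49 MeV.

3.49 MeV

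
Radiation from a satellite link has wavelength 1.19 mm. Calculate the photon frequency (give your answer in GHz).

252 GHz

Use c = 2.99792458 × 10^8 m/s.
Convert to SI: λ = 1.19 mm = 0.00119 m.
For a photon f = c/λ, so f = 2.519 × 10^11 Hz.
Converting to GHz: f = 251.9 GHz ≈ 252 GHz.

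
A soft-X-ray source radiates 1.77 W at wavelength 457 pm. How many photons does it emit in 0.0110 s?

Total energy: E_total = P·t = 1.77 × 0.0110 = 0.01947 J.
Per-photon energy: E = 4.347e-16 J.
N = E_total / E_photon = 4.48e13.

4.48e13 photons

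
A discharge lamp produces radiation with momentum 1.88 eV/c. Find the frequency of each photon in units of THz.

455 THz

(h = 6.62607015 × 10^-34 J·s, c = 2.99792458 × 10^8 m/s, 1 eV = 1.602176634 × 10^-19 J.)
First convert: p = 1.88 eV/c = 1.0047 × 10^-27 kg·m/s.
For a photon f = pc/h, so f = 4.546 × 10^14 Hz.
Converting to THz: f = 454.6 THz ≈ 455 THz.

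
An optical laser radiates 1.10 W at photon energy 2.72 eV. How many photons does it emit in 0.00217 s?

5.48 × 10^15 photons

Total energy: E_total = P·t = 1.10 × 0.00217 = 0.002387 J.
Per-photon energy: E = 4.358 × 10^-19 J.
N = E_total / E_photon = 5.48 × 10^15.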